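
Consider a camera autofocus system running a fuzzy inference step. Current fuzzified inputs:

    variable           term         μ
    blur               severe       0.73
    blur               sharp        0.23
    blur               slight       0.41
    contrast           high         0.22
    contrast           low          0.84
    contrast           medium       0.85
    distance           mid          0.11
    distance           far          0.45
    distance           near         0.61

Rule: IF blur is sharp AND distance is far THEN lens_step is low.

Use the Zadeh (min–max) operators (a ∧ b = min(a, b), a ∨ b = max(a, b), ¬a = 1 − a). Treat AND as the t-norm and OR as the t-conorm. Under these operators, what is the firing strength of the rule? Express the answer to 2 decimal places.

0.23

firing strength: sharp=0.23, far=0.45; AND[min(a, b)] → w = 0.23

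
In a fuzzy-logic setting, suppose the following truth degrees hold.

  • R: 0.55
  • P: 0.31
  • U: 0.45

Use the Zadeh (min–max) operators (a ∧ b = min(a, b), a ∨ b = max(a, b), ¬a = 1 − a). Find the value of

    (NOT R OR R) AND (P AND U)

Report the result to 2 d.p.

NOT R = 1 − 0.55 = 0.45
NOT R OR R = max(a, b) on (0.45, 0.55) = 0.55
P AND U = min(a, b) on (0.31, 0.45) = 0.31
(NOT R OR R) AND (P AND U) = min(a, b) on (0.55, 0.31) = 0.31

0.31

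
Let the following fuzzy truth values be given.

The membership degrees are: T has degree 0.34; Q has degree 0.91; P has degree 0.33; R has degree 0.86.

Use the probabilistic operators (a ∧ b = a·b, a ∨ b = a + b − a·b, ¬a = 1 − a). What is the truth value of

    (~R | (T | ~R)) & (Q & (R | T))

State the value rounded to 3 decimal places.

~R = 1 − 0.8600 = 0.1400
~R = 1 − 0.8600 = 0.1400
T | ~R = a + b − a·b on (0.3400, 0.1400) = 0.4324
~R | (T | ~R) = a + b − a·b on (0.1400, 0.4324) = 0.5119
R | T = a + b − a·b on (0.8600, 0.3400) = 0.9076
Q & (R | T) = a·b on (0.9100, 0.9076) = 0.8259
(~R | (T | ~R)) & (Q & (R | T)) = a·b on (0.5119, 0.8259) = 0.4228

0.423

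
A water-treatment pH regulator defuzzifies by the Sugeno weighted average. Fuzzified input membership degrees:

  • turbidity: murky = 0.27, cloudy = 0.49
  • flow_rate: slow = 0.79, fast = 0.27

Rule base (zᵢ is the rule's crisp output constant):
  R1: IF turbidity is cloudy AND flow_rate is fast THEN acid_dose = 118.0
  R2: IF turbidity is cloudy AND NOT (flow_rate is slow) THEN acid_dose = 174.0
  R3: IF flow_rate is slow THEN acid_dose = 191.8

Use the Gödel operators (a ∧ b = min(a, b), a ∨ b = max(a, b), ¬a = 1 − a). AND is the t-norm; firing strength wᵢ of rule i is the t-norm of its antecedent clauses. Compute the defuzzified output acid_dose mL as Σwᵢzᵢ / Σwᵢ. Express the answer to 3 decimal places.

173.167

R1 (z=118.0): cloudy=0.49, fast=0.27; AND[min(a, b)] → w = 0.27
R2 (z=174.0): cloudy=0.49, ¬slow=1−0.79=0.21; AND[min(a, b)] → w = 0.21
R3 (z=191.8): slow=0.79 → w = 0.79
Weighted average = (0.27·118.0 + 0.21·174.0 + 0.79·191.8) / (0.27 + 0.21 + 0.79)
  = 219.9220 / 1.2700 = 173.167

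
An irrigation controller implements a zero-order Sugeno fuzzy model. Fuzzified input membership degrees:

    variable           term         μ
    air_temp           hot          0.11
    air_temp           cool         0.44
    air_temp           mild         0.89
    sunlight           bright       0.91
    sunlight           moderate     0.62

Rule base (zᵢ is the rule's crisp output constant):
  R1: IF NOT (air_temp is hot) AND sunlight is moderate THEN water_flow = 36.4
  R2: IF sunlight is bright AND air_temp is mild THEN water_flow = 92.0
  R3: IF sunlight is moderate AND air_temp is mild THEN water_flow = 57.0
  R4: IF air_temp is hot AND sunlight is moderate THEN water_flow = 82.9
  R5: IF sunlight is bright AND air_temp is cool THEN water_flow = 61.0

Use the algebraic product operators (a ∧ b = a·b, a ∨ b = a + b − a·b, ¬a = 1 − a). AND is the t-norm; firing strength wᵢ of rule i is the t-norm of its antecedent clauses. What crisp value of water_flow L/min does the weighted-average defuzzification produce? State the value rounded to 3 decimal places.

65.542

R1 (z=36.4): ¬hot=1−0.11=0.89, moderate=0.62; AND[a·b] → w = 0.5518
R2 (z=92.0): bright=0.91, mild=0.89; AND[a·b] → w = 0.8099
R3 (z=57.0): moderate=0.62, mild=0.89; AND[a·b] → w = 0.5518
R4 (z=82.9): hot=0.11, moderate=0.62; AND[a·b] → w = 0.0682
R5 (z=61.0): bright=0.91, cool=0.44; AND[a·b] → w = 0.4004
Weighted average = (0.5518·36.4 + 0.8099·92.0 + 0.5518·57.0 + 0.0682·82.9 + 0.4004·61.0) / (0.5518 + 0.8099 + 0.5518 + 0.0682 + 0.4004)
  = 156.1271 / 2.3821 = 65.542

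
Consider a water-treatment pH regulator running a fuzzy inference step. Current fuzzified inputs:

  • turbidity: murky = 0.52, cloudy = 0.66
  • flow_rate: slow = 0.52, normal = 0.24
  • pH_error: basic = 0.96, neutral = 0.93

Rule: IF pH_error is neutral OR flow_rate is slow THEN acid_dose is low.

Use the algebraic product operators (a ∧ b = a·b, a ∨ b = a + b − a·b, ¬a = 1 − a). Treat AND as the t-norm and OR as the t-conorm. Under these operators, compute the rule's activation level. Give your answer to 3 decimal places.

firing strength: neutral=0.93, slow=0.52; OR[a + b − a·b] → w = 0.9664

0.966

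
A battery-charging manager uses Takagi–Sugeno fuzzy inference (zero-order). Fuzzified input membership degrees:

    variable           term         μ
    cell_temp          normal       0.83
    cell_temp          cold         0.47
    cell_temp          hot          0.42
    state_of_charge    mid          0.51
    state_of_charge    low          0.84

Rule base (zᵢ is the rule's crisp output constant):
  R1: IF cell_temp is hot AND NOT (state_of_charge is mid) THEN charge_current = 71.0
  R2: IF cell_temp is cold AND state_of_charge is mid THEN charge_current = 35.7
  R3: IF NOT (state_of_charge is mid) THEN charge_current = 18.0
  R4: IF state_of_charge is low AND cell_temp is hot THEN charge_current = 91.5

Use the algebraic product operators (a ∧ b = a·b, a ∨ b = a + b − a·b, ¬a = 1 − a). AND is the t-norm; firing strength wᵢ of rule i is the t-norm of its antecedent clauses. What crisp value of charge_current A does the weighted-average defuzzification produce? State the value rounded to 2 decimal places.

R1 (z=71.0): hot=0.42, ¬mid=1−0.51=0.49; AND[a·b] → w = 0.2058
R2 (z=35.7): cold=0.47, mid=0.51; AND[a·b] → w = 0.2397
R3 (z=18.0): ¬mid=1−0.51=0.49 → w = 0.4900
R4 (z=91.5): low=0.84, hot=0.42; AND[a·b] → w = 0.3528
Weighted average = (0.2058·71.0 + 0.2397·35.7 + 0.4900·18.0 + 0.3528·91.5) / (0.2058 + 0.2397 + 0.4900 + 0.3528)
  = 64.2703 / 1.2883 = 49.89

49.89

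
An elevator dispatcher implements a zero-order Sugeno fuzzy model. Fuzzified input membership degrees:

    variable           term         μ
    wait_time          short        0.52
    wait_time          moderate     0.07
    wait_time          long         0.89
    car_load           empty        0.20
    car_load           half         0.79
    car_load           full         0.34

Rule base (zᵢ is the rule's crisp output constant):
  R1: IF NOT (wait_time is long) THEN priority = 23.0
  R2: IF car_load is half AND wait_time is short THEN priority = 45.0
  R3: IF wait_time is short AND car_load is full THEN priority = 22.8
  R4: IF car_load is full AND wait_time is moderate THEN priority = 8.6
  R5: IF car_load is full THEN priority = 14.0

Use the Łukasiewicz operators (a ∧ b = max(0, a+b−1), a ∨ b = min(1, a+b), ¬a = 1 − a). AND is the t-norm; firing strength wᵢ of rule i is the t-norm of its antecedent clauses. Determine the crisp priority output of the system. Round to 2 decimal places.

R1 (z=23.0): ¬long=1−0.89=0.11 → w = 0.11
R2 (z=45.0): half=0.79, short=0.52; AND[max(0, a+b−1)] → w = 0.31
R3 (z=22.8): short=0.52, full=0.34; AND[max(0, a+b−1)] → w = 0.00
R4 (z=8.6): full=0.34, moderate=0.07; AND[max(0, a+b−1)] → w = 0.00
R5 (z=14.0): full=0.34 → w = 0.34
Weighted average = (0.11·23.0 + 0.31·45.0 + 0.00·22.8 + 0.00·8.6 + 0.34·14.0) / (0.11 + 0.31 + 0.00 + 0.00 + 0.34)
  = 21.2400 / 0.7600 = 27.95

27.95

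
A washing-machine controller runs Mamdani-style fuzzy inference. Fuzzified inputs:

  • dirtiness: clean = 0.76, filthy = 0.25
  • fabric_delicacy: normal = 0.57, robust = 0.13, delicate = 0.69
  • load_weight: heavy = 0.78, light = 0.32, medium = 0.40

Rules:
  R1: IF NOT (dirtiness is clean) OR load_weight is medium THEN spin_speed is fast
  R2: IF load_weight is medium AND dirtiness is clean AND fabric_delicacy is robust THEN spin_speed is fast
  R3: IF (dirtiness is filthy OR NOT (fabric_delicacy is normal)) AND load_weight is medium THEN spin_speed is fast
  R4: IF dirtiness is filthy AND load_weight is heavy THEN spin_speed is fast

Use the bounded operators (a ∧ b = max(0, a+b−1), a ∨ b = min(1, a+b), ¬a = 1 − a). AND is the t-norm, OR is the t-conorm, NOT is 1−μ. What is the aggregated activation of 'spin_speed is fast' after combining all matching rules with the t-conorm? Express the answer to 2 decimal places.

R1: ¬clean=1−0.76=0.24, medium=0.40; OR[min(1, a+b)] → w = 0.64
R2: medium=0.40, clean=0.76, robust=0.13; AND[max(0, a+b−1)] → w = 0.00
R3: (filthy=0.25 OR ¬normal=1−0.57=0.43) = 0.68; AND[max(0, a+b−1)] with medium=0.40 → w = 0.08
R4: filthy=0.25, heavy=0.78; AND[max(0, a+b−1)] → w = 0.03
Rules with consequent 'fast': {R1, R2, R3, R4} → strengths 0.64, 0.00, 0.08, 0.03
Aggregate via t-conorm [min(1, a+b)]: 0.75

0.75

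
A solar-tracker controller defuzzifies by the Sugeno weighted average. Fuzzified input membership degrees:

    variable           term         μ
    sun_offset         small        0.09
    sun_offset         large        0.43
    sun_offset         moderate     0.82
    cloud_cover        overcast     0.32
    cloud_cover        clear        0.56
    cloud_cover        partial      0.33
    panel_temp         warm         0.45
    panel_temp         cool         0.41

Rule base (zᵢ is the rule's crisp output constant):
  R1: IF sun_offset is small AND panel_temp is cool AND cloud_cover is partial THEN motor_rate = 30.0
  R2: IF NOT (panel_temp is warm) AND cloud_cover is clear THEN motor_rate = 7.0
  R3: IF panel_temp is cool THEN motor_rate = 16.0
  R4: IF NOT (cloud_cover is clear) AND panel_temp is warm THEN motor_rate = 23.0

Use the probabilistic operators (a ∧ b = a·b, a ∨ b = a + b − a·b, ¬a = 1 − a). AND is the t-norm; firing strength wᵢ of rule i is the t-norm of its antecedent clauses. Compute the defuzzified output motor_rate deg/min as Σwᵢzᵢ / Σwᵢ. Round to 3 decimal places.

R1 (z=30.0): small=0.09, cool=0.41, partial=0.33; AND[a·b] → w = 0.0122
R2 (z=7.0): ¬warm=1−0.45=0.55, clear=0.56; AND[a·b] → w = 0.3080
R3 (z=16.0): cool=0.41 → w = 0.4100
R4 (z=23.0): ¬clear=1−0.56=0.44, warm=0.45; AND[a·b] → w = 0.1980
Weighted average = (0.0122·30.0 + 0.3080·7.0 + 0.4100·16.0 + 0.1980·23.0) / (0.0122 + 0.3080 + 0.4100 + 0.1980)
  = 13.6353 / 0.9282 = 14.690

14.690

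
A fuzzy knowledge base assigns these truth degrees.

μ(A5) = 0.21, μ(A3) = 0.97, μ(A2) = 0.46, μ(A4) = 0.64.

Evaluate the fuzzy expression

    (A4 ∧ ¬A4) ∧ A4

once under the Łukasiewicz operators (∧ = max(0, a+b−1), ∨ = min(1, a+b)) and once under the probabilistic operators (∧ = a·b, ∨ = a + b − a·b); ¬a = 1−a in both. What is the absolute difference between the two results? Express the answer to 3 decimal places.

Under Łukasiewicz:
  ¬A4 = 1 − 0.64 = 0.36
  A4 ∧ ¬A4 = max(0, a+b−1) on (0.64, 0.36) = 0.00
  (A4 ∧ ¬A4) ∧ A4 = max(0, a+b−1) on (0.00, 0.64) = 0.00
  → value = 0.0000
Under probabilistic:
  ¬A4 = 1 − 0.6400 = 0.3600
  A4 ∧ ¬A4 = a·b on (0.6400, 0.3600) = 0.2304
  (A4 ∧ ¬A4) ∧ A4 = a·b on (0.2304, 0.6400) = 0.1475
  → value = 0.1475
|0.0000 − 0.1475| = 0.147

0.147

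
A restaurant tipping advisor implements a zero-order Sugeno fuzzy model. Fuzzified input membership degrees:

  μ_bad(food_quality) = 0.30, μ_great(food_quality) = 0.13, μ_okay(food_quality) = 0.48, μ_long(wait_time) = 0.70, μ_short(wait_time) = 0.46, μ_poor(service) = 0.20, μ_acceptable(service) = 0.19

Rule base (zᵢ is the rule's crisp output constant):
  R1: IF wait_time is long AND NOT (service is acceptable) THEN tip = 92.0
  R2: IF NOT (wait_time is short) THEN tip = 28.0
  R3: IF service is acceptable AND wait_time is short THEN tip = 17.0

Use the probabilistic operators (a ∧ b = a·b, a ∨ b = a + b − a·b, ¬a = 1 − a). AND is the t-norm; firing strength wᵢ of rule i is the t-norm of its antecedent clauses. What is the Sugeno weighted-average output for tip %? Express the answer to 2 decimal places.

R1 (z=92.0): long=0.70, ¬acceptable=1−0.19=0.81; AND[a·b] → w = 0.5670
R2 (z=28.0): ¬short=1−0.46=0.54 → w = 0.5400
R3 (z=17.0): acceptable=0.19, short=0.46; AND[a·b] → w = 0.0874
Weighted average = (0.5670·92.0 + 0.5400·28.0 + 0.0874·17.0) / (0.5670 + 0.5400 + 0.0874)
  = 68.7698 / 1.1944 = 57.58

57.58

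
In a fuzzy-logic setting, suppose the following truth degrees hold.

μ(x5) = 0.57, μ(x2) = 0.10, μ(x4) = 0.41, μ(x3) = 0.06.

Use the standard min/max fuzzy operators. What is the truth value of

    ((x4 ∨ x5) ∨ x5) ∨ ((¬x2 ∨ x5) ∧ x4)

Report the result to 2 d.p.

x4 ∨ x5 = max(a, b) on (0.41, 0.57) = 0.57
(x4 ∨ x5) ∨ x5 = max(a, b) on (0.57, 0.57) = 0.57
¬x2 = 1 − 0.10 = 0.90
¬x2 ∨ x5 = max(a, b) on (0.90, 0.57) = 0.90
(¬x2 ∨ x5) ∧ x4 = min(a, b) on (0.90, 0.41) = 0.41
((x4 ∨ x5) ∨ x5) ∨ ((¬x2 ∨ x5) ∧ x4) = max(a, b) on (0.57, 0.41) = 0.57

0.57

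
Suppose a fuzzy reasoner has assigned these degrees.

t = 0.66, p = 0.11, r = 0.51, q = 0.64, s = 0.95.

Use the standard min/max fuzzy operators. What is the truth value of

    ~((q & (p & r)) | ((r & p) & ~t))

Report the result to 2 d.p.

0.89

p & r = min(a, b) on (0.11, 0.51) = 0.11
q & (p & r) = min(a, b) on (0.64, 0.11) = 0.11
r & p = min(a, b) on (0.51, 0.11) = 0.11
~t = 1 − 0.66 = 0.34
(r & p) & ~t = min(a, b) on (0.11, 0.34) = 0.11
(q & (p & r)) | ((r & p) & ~t) = max(a, b) on (0.11, 0.11) = 0.11
~((q & (p & r)) | ((r & p) & ~t)) = 1 − 0.11 = 0.89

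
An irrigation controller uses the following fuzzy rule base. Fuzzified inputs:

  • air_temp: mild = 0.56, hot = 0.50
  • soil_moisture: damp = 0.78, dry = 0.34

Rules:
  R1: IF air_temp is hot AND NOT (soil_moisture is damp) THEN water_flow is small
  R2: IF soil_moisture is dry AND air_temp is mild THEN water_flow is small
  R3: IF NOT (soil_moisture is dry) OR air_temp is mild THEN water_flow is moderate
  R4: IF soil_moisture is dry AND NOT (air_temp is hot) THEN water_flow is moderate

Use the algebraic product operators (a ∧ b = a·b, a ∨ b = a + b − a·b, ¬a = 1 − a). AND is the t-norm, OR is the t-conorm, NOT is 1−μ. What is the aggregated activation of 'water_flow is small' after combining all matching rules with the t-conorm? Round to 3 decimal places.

0.279

R1: hot=0.50, ¬damp=1−0.78=0.22; AND[a·b] → w = 0.1100
R2: dry=0.34, mild=0.56; AND[a·b] → w = 0.1904
R3: ¬dry=1−0.34=0.66, mild=0.56; OR[a + b − a·b] → w = 0.8504
R4: dry=0.34, ¬hot=1−0.50=0.50; AND[a·b] → w = 0.1700
Rules with consequent 'small': {R1, R2} → strengths 0.1100, 0.1904
Aggregate via t-conorm [a + b − a·b]: 0.2795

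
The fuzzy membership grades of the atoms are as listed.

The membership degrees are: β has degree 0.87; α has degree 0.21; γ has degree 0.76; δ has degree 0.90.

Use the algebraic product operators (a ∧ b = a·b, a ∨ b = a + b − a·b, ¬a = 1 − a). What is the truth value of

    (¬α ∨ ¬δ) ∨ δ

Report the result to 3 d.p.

¬α = 1 − 0.2100 = 0.7900
¬δ = 1 − 0.9000 = 0.1000
¬α ∨ ¬δ = a + b − a·b on (0.7900, 0.1000) = 0.8110
(¬α ∨ ¬δ) ∨ δ = a + b − a·b on (0.8110, 0.9000) = 0.9811

0.981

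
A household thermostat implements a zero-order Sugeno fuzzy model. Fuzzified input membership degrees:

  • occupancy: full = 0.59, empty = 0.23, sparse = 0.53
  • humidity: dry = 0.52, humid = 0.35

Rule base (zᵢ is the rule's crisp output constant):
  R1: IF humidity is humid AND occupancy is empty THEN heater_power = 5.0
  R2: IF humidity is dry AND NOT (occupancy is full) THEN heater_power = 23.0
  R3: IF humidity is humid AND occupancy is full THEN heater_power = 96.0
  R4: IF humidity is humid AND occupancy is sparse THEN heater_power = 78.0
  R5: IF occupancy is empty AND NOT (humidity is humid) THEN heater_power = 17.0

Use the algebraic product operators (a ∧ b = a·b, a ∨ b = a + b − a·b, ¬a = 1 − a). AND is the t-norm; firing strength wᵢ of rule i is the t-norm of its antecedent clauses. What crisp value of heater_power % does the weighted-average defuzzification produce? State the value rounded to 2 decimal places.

50.46

R1 (z=5.0): humid=0.35, empty=0.23; AND[a·b] → w = 0.0805
R2 (z=23.0): dry=0.52, ¬full=1−0.59=0.41; AND[a·b] → w = 0.2132
R3 (z=96.0): humid=0.35, full=0.59; AND[a·b] → w = 0.2065
R4 (z=78.0): humid=0.35, sparse=0.53; AND[a·b] → w = 0.1855
R5 (z=17.0): empty=0.23, ¬humid=1−0.35=0.65; AND[a·b] → w = 0.1495
Weighted average = (0.0805·5.0 + 0.2132·23.0 + 0.2065·96.0 + 0.1855·78.0 + 0.1495·17.0) / (0.0805 + 0.2132 + 0.2065 + 0.1855 + 0.1495)
  = 42.1406 / 0.8352 = 50.46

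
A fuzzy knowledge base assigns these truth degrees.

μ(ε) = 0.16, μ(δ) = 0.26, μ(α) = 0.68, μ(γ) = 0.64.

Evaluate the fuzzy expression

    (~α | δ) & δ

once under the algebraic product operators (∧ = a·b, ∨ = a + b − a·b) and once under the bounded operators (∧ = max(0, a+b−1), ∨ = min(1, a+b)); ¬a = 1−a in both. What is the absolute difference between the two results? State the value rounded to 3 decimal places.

0.129

Under algebraic product:
  ~α = 1 − 0.6800 = 0.3200
  ~α | δ = a + b − a·b on (0.3200, 0.2600) = 0.4968
  (~α | δ) & δ = a·b on (0.4968, 0.2600) = 0.1292
  → value = 0.1292
Under bounded:
  ~α = 1 − 0.68 = 0.32
  ~α | δ = min(1, a+b) on (0.32, 0.26) = 0.58
  (~α | δ) & δ = max(0, a+b−1) on (0.58, 0.26) = 0.00
  → value = 0.0000
|0.1292 − 0.0000| = 0.129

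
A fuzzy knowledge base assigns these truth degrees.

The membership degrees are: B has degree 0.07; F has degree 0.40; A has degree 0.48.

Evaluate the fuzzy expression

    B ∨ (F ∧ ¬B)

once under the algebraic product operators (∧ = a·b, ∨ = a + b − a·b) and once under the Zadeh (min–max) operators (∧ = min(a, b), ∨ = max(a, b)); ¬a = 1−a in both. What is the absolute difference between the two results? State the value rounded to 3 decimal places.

Under algebraic product:
  ¬B = 1 − 0.0700 = 0.9300
  F ∧ ¬B = a·b on (0.4000, 0.9300) = 0.3720
  B ∨ (F ∧ ¬B) = a + b − a·b on (0.0700, 0.3720) = 0.4160
  → value = 0.4160
Under Zadeh (min–max):
  ¬B = 1 − 0.07 = 0.93
  F ∧ ¬B = min(a, b) on (0.40, 0.93) = 0.40
  B ∨ (F ∧ ¬B) = max(a, b) on (0.07, 0.40) = 0.40
  → value = 0.4000
|0.4160 − 0.4000| = 0.016

0.016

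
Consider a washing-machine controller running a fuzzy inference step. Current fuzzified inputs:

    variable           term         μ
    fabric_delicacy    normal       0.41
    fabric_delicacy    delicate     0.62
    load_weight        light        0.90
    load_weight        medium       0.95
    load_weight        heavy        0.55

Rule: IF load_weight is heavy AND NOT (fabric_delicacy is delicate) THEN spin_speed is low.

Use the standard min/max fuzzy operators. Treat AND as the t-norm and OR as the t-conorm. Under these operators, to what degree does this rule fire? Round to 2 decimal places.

0.38

firing strength: heavy=0.55, ¬delicate=1−0.62=0.38; AND[min(a, b)] → w = 0.38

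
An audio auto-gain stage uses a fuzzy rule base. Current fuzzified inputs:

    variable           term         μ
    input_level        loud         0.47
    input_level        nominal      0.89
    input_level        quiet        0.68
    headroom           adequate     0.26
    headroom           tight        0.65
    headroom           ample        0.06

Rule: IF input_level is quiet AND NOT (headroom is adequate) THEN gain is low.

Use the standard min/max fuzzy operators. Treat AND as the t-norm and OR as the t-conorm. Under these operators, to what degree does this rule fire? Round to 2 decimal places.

0.68

firing strength: quiet=0.68, ¬adequate=1−0.26=0.74; AND[min(a, b)] → w = 0.68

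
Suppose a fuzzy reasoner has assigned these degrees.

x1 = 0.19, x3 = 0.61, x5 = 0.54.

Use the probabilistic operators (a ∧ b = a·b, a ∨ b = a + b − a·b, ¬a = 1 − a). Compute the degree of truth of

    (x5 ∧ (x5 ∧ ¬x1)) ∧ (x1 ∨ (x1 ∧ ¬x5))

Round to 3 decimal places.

0.062

¬x1 = 1 − 0.1900 = 0.8100
x5 ∧ ¬x1 = a·b on (0.5400, 0.8100) = 0.4374
x5 ∧ (x5 ∧ ¬x1) = a·b on (0.5400, 0.4374) = 0.2362
¬x5 = 1 − 0.5400 = 0.4600
x1 ∧ ¬x5 = a·b on (0.1900, 0.4600) = 0.0874
x1 ∨ (x1 ∧ ¬x5) = a + b − a·b on (0.1900, 0.0874) = 0.2608
(x5 ∧ (x5 ∧ ¬x1)) ∧ (x1 ∨ (x1 ∧ ¬x5)) = a·b on (0.2362, 0.2608) = 0.0616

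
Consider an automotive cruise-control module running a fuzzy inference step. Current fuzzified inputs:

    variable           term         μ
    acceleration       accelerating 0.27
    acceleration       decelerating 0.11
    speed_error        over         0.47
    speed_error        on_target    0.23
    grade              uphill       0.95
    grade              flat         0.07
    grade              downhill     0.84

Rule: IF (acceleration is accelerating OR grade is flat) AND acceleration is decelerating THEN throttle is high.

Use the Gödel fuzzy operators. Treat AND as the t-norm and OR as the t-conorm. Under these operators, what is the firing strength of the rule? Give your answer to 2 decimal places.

0.11

firing strength: (accelerating=0.27 OR flat=0.07) = 0.27; AND[min(a, b)] with decelerating=0.11 → w = 0.11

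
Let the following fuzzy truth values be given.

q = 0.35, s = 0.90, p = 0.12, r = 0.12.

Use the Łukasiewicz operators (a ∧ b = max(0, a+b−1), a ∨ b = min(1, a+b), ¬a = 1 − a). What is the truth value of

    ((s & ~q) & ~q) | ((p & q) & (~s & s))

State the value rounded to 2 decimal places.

0.20

~q = 1 − 0.35 = 0.65
s & ~q = max(0, a+b−1) on (0.90, 0.65) = 0.55
~q = 1 − 0.35 = 0.65
(s & ~q) & ~q = max(0, a+b−1) on (0.55, 0.65) = 0.20
p & q = max(0, a+b−1) on (0.12, 0.35) = 0.00
~s = 1 − 0.90 = 0.10
~s & s = max(0, a+b−1) on (0.10, 0.90) = 0.00
(p & q) & (~s & s) = max(0, a+b−1) on (0.00, 0.00) = 0.00
((s & ~q) & ~q) | ((p & q) & (~s & s)) = min(1, a+b) on (0.20, 0.00) = 0.20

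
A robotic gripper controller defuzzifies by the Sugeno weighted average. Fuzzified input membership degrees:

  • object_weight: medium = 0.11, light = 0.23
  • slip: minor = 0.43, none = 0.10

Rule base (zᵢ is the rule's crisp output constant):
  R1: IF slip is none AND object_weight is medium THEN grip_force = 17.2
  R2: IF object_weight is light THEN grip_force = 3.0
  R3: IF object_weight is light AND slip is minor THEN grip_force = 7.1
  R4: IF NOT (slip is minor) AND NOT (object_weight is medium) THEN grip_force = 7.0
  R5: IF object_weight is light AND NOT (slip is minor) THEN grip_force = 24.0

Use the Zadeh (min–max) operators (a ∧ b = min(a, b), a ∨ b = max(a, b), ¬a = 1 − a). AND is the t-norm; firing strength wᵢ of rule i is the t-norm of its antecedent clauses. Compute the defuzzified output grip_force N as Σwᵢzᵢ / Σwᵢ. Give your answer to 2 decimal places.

9.97

R1 (z=17.2): none=0.10, medium=0.11; AND[min(a, b)] → w = 0.10
R2 (z=3.0): light=0.23 → w = 0.23
R3 (z=7.1): light=0.23, minor=0.43; AND[min(a, b)] → w = 0.23
R4 (z=7.0): ¬minor=1−0.43=0.57, ¬medium=1−0.11=0.89; AND[min(a, b)] → w = 0.57
R5 (z=24.0): light=0.23, ¬minor=1−0.43=0.57; AND[min(a, b)] → w = 0.23
Weighted average = (0.10·17.2 + 0.23·3.0 + 0.23·7.1 + 0.57·7.0 + 0.23·24.0) / (0.10 + 0.23 + 0.23 + 0.57 + 0.23)
  = 13.5530 / 1.3600 = 9.97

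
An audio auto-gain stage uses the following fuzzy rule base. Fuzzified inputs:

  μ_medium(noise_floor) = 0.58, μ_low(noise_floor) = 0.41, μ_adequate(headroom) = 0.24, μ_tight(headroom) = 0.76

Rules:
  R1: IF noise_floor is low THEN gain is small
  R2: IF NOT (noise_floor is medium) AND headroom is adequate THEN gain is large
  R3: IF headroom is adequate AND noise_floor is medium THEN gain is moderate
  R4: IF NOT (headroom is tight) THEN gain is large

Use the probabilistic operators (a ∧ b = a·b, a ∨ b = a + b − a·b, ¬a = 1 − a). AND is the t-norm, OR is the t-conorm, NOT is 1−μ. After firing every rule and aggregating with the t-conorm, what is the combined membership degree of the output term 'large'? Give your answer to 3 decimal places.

0.317

R1: low=0.41 → w = 0.4100
R2: ¬medium=1−0.58=0.42, adequate=0.24; AND[a·b] → w = 0.1008
R3: adequate=0.24, medium=0.58; AND[a·b] → w = 0.1392
R4: ¬tight=1−0.76=0.24 → w = 0.2400
Rules with consequent 'large': {R2, R4} → strengths 0.1008, 0.2400
Aggregate via t-conorm [a + b − a·b]: 0.3166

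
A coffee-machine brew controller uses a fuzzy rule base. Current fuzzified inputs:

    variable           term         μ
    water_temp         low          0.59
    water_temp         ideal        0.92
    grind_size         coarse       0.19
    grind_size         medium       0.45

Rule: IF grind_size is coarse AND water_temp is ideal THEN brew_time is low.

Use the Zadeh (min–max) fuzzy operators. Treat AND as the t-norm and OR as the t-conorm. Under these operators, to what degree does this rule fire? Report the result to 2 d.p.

firing strength: coarse=0.19, ideal=0.92; AND[min(a, b)] → w = 0.19

0.19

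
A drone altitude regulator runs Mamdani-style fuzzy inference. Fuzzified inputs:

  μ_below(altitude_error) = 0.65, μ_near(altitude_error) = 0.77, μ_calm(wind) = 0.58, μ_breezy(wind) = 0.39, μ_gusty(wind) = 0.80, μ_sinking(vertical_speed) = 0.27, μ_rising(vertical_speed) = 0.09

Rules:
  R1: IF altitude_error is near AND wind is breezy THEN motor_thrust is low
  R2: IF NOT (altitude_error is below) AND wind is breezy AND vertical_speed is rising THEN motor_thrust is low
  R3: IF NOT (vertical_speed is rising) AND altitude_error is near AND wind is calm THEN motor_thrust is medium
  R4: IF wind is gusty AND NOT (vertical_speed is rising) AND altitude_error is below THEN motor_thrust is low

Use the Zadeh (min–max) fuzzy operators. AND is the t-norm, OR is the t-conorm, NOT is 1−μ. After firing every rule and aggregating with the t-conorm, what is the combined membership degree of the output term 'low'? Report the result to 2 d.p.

R1: near=0.77, breezy=0.39; AND[min(a, b)] → w = 0.39
R2: ¬below=1−0.65=0.35, breezy=0.39, rising=0.09; AND[min(a, b)] → w = 0.09
R3: ¬rising=1−0.09=0.91, near=0.77, calm=0.58; AND[min(a, b)] → w = 0.58
R4: gusty=0.80, ¬rising=1−0.09=0.91, below=0.65; AND[min(a, b)] → w = 0.65
Rules with consequent 'low': {R1, R2, R4} → strengths 0.39, 0.09, 0.65
Aggregate via t-conorm [max(a, b)]: 0.65

0.65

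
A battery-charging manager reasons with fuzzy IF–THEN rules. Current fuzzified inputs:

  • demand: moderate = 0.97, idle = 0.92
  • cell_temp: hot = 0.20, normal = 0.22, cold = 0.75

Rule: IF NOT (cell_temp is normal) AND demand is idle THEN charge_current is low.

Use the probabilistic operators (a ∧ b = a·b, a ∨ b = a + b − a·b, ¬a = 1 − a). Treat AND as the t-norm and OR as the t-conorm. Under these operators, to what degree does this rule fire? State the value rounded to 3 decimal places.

0.718

firing strength: ¬normal=1−0.22=0.78, idle=0.92; AND[a·b] → w = 0.7176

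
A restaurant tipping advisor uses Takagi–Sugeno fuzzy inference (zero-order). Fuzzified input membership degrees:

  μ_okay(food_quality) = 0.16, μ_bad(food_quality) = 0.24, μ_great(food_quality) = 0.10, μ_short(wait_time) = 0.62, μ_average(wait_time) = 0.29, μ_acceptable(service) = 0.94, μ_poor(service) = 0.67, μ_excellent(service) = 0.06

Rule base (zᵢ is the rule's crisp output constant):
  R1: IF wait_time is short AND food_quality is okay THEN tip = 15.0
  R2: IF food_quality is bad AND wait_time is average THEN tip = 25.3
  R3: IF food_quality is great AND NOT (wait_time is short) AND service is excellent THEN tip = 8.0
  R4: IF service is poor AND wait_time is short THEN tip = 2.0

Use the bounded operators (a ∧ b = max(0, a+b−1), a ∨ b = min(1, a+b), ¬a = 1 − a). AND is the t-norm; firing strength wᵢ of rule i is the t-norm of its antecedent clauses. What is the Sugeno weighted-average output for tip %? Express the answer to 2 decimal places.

R1 (z=15.0): short=0.62, okay=0.16; AND[max(0, a+b−1)] → w = 0.00
R2 (z=25.3): bad=0.24, average=0.29; AND[max(0, a+b−1)] → w = 0.00
R3 (z=8.0): great=0.10, ¬short=1−0.62=0.38, excellent=0.06; AND[max(0, a+b−1)] → w = 0.00
R4 (z=2.0): poor=0.67, short=0.62; AND[max(0, a+b−1)] → w = 0.29
Weighted average = (0.00·15.0 + 0.00·25.3 + 0.00·8.0 + 0.29·2.0) / (0.00 + 0.00 + 0.00 + 0.29)
  = 0.5800 / 0.2900 = 2.00

2.00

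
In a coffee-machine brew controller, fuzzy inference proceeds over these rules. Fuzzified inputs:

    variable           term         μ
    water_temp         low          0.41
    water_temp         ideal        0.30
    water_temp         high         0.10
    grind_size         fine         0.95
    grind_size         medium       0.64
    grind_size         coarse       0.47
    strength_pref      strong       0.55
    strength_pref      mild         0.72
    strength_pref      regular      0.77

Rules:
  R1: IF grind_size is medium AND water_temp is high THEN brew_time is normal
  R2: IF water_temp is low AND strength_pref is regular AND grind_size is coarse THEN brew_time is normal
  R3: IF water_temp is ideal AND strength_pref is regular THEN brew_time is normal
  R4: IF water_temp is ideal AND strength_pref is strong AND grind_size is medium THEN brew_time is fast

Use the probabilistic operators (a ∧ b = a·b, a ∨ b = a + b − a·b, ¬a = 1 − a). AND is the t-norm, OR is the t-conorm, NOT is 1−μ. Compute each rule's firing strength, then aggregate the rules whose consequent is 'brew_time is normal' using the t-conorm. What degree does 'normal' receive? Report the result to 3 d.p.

R1: medium=0.64, high=0.10; AND[a·b] → w = 0.0640
R2: low=0.41, regular=0.77, coarse=0.47; AND[a·b] → w = 0.1484
R3: ideal=0.30, regular=0.77; AND[a·b] → w = 0.2310
R4: ideal=0.30, strong=0.55, medium=0.64; AND[a·b] → w = 0.1056
Rules with consequent 'normal': {R1, R2, R3} → strengths 0.0640, 0.1484, 0.2310
Aggregate via t-conorm [a + b − a·b]: 0.3870

0.387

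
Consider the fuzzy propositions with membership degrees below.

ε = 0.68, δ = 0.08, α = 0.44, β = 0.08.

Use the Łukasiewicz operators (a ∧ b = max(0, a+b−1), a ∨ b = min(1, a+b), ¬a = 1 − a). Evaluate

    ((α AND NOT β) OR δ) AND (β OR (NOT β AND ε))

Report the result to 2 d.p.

NOT β = 1 − 0.08 = 0.92
α AND NOT β = max(0, a+b−1) on (0.44, 0.92) = 0.36
(α AND NOT β) OR δ = min(1, a+b) on (0.36, 0.08) = 0.44
NOT β = 1 − 0.08 = 0.92
NOT β AND ε = max(0, a+b−1) on (0.92, 0.68) = 0.60
β OR (NOT β AND ε) = min(1, a+b) on (0.08, 0.60) = 0.68
((α AND NOT β) OR δ) AND (β OR (NOT β AND ε)) = max(0, a+b−1) on (0.44, 0.68) = 0.12

0.12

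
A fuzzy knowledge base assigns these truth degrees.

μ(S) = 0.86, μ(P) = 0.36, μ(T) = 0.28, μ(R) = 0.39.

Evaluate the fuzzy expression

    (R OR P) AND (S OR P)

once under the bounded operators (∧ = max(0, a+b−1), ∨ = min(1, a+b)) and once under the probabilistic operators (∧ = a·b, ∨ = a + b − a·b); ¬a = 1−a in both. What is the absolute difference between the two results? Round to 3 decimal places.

Under bounded:
  R OR P = min(1, a+b) on (0.39, 0.36) = 0.75
  S OR P = min(1, a+b) on (0.86, 0.36) = 1.00
  (R OR P) AND (S OR P) = max(0, a+b−1) on (0.75, 1.00) = 0.75
  → value = 0.7500
Under probabilistic:
  R OR P = a + b − a·b on (0.3900, 0.3600) = 0.6096
  S OR P = a + b − a·b on (0.8600, 0.3600) = 0.9104
  (R OR P) AND (S OR P) = a·b on (0.6096, 0.9104) = 0.5550
  → value = 0.5550
|0.7500 − 0.5550| = 0.195

0.195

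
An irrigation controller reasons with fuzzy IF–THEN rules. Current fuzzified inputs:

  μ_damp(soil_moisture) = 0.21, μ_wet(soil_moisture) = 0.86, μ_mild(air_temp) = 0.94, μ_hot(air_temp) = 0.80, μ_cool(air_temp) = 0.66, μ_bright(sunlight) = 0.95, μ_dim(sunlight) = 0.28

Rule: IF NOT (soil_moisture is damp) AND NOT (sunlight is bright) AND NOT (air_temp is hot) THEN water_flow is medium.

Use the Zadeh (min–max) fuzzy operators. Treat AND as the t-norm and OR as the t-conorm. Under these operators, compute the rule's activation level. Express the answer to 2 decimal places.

0.05

firing strength: ¬damp=1−0.21=0.79, ¬bright=1−0.95=0.05, ¬hot=1−0.80=0.20; AND[min(a, b)] → w = 0.05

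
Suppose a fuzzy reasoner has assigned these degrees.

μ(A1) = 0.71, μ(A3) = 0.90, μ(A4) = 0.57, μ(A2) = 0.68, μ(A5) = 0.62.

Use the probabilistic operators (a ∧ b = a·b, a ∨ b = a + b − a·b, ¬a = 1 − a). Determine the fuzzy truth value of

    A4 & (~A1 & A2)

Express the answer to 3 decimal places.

~A1 = 1 − 0.7100 = 0.2900
~A1 & A2 = a·b on (0.2900, 0.6800) = 0.1972
A4 & (~A1 & A2) = a·b on (0.5700, 0.1972) = 0.1124

0.112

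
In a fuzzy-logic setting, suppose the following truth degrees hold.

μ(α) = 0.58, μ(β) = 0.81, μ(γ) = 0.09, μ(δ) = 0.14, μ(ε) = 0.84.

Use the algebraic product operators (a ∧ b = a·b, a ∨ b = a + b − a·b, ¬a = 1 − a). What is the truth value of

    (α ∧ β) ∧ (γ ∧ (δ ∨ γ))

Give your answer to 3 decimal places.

α ∧ β = a·b on (0.5800, 0.8100) = 0.4698
δ ∨ γ = a + b − a·b on (0.1400, 0.0900) = 0.2174
γ ∧ (δ ∨ γ) = a·b on (0.0900, 0.2174) = 0.0196
(α ∧ β) ∧ (γ ∧ (δ ∨ γ)) = a·b on (0.4698, 0.0196) = 0.0092

0.009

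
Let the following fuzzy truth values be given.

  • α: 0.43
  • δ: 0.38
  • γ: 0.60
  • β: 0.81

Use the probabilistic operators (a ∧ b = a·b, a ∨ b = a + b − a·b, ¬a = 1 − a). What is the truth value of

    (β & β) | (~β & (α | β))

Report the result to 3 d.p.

0.714

β & β = a·b on (0.8100, 0.8100) = 0.6561
~β = 1 − 0.8100 = 0.1900
α | β = a + b − a·b on (0.4300, 0.8100) = 0.8917
~β & (α | β) = a·b on (0.1900, 0.8917) = 0.1694
(β & β) | (~β & (α | β)) = a + b − a·b on (0.6561, 0.1694) = 0.7144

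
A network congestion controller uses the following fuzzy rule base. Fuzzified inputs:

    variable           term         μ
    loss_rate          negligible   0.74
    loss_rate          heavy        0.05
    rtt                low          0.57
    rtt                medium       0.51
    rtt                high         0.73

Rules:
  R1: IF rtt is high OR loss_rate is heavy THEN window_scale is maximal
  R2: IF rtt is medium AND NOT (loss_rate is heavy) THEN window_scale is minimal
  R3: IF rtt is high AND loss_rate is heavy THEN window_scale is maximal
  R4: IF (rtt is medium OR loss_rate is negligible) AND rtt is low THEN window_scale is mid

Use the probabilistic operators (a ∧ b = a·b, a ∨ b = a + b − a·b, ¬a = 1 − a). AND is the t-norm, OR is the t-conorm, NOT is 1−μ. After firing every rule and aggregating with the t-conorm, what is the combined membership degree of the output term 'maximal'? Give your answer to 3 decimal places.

R1: high=0.73, heavy=0.05; OR[a + b − a·b] → w = 0.7435
R2: medium=0.51, ¬heavy=1−0.05=0.95; AND[a·b] → w = 0.4845
R3: high=0.73, heavy=0.05; AND[a·b] → w = 0.0365
R4: (medium=0.51 OR negligible=0.74) = 0.8726; AND[a·b] with low=0.57 → w = 0.4974
Rules with consequent 'maximal': {R1, R3} → strengths 0.7435, 0.0365
Aggregate via t-conorm [a + b − a·b]: 0.7529

0.753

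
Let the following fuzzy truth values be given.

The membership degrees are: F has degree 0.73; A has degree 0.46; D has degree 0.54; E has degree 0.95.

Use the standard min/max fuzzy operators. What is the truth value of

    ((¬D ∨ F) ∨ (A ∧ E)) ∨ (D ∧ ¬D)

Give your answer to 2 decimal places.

0.73

¬D = 1 − 0.54 = 0.46
¬D ∨ F = max(a, b) on (0.46, 0.73) = 0.73
A ∧ E = min(a, b) on (0.46, 0.95) = 0.46
(¬D ∨ F) ∨ (A ∧ E) = max(a, b) on (0.73, 0.46) = 0.73
¬D = 1 − 0.54 = 0.46
D ∧ ¬D = min(a, b) on (0.54, 0.46) = 0.46
((¬D ∨ F) ∨ (A ∧ E)) ∨ (D ∧ ¬D) = max(a, b) on (0.73, 0.46) = 0.73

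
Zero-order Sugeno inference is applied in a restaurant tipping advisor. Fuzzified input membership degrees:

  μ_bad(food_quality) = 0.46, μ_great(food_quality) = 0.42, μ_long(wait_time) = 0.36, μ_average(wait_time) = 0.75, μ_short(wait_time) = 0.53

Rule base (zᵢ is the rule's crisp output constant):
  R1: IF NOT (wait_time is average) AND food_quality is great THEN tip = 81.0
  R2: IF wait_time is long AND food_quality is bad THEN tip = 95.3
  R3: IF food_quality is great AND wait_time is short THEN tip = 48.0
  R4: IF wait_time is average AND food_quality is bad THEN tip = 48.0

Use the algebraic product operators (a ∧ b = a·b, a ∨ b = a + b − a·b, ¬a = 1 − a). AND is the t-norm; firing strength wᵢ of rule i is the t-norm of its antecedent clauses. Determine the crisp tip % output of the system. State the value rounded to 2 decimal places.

R1 (z=81.0): ¬average=1−0.75=0.25, great=0.42; AND[a·b] → w = 0.1050
R2 (z=95.3): long=0.36, bad=0.46; AND[a·b] → w = 0.1656
R3 (z=48.0): great=0.42, short=0.53; AND[a·b] → w = 0.2226
R4 (z=48.0): average=0.75, bad=0.46; AND[a·b] → w = 0.3450
Weighted average = (0.1050·81.0 + 0.1656·95.3 + 0.2226·48.0 + 0.3450·48.0) / (0.1050 + 0.1656 + 0.2226 + 0.3450)
  = 51.5315 / 0.8382 = 61.48

61.48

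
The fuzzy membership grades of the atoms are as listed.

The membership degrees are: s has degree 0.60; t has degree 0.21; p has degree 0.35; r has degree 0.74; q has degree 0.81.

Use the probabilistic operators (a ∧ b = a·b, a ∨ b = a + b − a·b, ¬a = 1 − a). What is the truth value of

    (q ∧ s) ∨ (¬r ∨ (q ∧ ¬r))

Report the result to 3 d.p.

0.700

q ∧ s = a·b on (0.8100, 0.6000) = 0.4860
¬r = 1 − 0.7400 = 0.2600
¬r = 1 − 0.7400 = 0.2600
q ∧ ¬r = a·b on (0.8100, 0.2600) = 0.2106
¬r ∨ (q ∧ ¬r) = a + b − a·b on (0.2600, 0.2106) = 0.4158
(q ∧ s) ∨ (¬r ∨ (q ∧ ¬r)) = a + b − a·b on (0.4860, 0.4158) = 0.6997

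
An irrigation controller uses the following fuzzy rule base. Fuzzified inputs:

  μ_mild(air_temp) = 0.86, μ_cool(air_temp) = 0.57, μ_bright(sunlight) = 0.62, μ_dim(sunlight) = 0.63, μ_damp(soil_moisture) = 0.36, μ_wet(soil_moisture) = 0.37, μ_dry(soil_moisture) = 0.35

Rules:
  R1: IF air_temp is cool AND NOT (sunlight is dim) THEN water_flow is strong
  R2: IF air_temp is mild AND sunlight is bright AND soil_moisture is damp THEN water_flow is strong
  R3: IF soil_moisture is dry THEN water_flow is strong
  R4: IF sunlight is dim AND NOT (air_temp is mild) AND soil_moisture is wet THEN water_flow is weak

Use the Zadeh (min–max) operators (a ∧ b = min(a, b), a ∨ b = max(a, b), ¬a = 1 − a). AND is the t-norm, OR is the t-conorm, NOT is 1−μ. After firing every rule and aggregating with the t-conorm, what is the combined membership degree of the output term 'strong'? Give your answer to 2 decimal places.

0.37

R1: cool=0.57, ¬dim=1−0.63=0.37; AND[min(a, b)] → w = 0.37
R2: mild=0.86, bright=0.62, damp=0.36; AND[min(a, b)] → w = 0.36
R3: dry=0.35 → w = 0.35
R4: dim=0.63, ¬mild=1−0.86=0.14, wet=0.37; AND[min(a, b)] → w = 0.14
Rules with consequent 'strong': {R1, R2, R3} → strengths 0.37, 0.36, 0.35
Aggregate via t-conorm [max(a, b)]: 0.37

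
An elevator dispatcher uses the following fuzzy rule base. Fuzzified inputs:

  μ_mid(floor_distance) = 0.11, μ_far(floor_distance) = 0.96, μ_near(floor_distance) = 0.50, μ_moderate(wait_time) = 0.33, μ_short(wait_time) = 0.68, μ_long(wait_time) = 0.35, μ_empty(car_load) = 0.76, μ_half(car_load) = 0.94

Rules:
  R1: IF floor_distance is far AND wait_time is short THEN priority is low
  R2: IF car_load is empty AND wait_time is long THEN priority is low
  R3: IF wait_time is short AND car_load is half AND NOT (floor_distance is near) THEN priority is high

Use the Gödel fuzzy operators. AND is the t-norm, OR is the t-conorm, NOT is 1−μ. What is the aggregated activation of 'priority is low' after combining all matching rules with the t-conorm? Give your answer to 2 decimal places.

0.68

R1: far=0.96, short=0.68; AND[min(a, b)] → w = 0.68
R2: empty=0.76, long=0.35; AND[min(a, b)] → w = 0.35
R3: short=0.68, half=0.94, ¬near=1−0.50=0.50; AND[min(a, b)] → w = 0.50
Rules with consequent 'low': {R1, R2} → strengths 0.68, 0.35
Aggregate via t-conorm [max(a, b)]: 0.68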